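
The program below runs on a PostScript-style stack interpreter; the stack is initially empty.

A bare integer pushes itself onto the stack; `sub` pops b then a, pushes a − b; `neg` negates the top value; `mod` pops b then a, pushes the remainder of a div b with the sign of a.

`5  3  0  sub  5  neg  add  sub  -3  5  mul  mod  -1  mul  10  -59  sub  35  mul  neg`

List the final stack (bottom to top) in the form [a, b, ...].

5    [5]
3    [5, 3]
0    [5, 3, 0]
sub  [5, 3]
5    [5, 3, 5]
neg  [5, 3, -5]
add  [5, -2]
sub  [7]
-3   [7, -3]
5    [7, -3, 5]
mul  [7, -15]
mod  [7]
-1   [7, -1]
mul  [-7]
10   [-7, 10]
-59  [-7, 10, -59]
sub  [-7, 69]
35   [-7, 69, 35]
mul  [-7, 2415]
neg  [-7, -2415]

[-7, -2415]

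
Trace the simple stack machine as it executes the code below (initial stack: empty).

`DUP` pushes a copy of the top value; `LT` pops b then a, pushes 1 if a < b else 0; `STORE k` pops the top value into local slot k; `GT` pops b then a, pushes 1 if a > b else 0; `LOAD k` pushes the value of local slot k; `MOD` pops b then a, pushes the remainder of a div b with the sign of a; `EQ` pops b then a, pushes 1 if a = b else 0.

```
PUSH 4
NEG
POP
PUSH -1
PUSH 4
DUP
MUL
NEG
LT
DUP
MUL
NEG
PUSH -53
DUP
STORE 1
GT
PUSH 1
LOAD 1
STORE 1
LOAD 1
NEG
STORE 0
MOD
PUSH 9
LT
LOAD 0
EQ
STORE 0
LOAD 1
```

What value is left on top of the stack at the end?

PUSH 4    [4]
NEG       [-4]
POP       []
PUSH -1   [-1]
PUSH 4    [-1, 4]
DUP       [-1, 4, 4]
MUL       [-1, 16]
NEG       [-1, -16]
LT        [0]
DUP       [0, 0]
MUL       [0]
NEG       [0]
PUSH -53  [0, -53]
DUP       [0, -53, -53]
STORE 1   [0, -53]
GT        [1]
PUSH 1    [1, 1]
LOAD 1    [1, 1, -53]
STORE 1   [1, 1]
LOAD 1    [1, 1, -53]
NEG       [1, 1, 53]
STORE 0   [1, 1]
MOD       [0]
PUSH 9    [0, 9]
LT        [1]
LOAD 0    [1, 53]
EQ        [0]
STORE 0   []
LOAD 1    [-53]

-53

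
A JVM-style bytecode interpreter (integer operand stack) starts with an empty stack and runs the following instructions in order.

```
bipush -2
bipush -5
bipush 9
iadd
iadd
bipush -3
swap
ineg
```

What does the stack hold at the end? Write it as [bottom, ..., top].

bipush -2  [-2]
bipush -5  [-2, -5]
bipush 9   [-2, -5, 9]
iadd       [-2, 4]
iadd       [2]
bipush -3  [2, -3]
swap       [-3, 2]
ineg       [-3, -2]

[-3, -2]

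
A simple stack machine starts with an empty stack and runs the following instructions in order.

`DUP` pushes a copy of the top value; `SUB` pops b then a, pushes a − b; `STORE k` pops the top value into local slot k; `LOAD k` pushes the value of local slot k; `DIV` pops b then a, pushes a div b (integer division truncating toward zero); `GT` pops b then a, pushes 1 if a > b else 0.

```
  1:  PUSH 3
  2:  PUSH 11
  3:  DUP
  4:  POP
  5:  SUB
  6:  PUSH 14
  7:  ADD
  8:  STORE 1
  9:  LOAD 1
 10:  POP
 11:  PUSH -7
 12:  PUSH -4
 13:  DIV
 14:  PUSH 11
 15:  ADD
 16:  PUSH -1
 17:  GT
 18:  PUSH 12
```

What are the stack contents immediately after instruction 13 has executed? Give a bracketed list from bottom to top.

PUSH 3   3
PUSH 11  3 11
DUP      3 11 11
POP      3 11
SUB      -8
PUSH 14  -8 14
ADD      6
STORE 1  (empty)
LOAD 1   6
POP      (empty)
PUSH -7  -7
PUSH -4  -7 -4
DIV      1

[1]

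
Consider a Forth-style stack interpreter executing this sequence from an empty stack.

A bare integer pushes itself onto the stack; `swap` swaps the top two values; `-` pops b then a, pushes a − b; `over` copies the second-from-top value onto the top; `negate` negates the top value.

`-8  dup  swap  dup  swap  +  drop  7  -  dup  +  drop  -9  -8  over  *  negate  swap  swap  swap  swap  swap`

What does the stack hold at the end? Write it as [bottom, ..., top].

-8     → [-8]
dup    → [-8, -8]
swap   → [-8, -8]
dup    → [-8, -8, -8]
swap   → [-8, -8, -8]
+      → [-8, -16]
drop   → [-8]
7      → [-8, 7]
-      → [-15]
dup    → [-15, -15]
+      → [-30]
drop   → []
-9     → [-9]
-8     → [-9, -8]
over   → [-9, -8, -9]
*      → [-9, 72]
negate → [-9, -72]
swap   → [-72, -9]
swap   → [-9, -72]
swap   → [-72, -9]
swap   → [-9, -72]
swap   → [-72, -9]

[-72, -9]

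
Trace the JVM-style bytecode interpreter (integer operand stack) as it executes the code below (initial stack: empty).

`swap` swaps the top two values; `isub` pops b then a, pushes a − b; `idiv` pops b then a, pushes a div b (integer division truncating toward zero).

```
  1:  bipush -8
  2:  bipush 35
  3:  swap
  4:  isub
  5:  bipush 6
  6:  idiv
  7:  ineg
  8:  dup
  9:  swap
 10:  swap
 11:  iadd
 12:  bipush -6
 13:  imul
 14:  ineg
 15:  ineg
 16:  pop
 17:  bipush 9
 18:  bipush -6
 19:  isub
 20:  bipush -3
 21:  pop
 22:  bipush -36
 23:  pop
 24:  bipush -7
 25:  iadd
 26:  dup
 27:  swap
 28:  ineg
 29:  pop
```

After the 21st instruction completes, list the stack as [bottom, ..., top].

[15]

bipush -8  [-8]
bipush 35  [-8, 35]
swap       [35, -8]
isub       [43]
bipush 6   [43, 6]
idiv       [7]
ineg       [-7]
dup        [-7, -7]
swap       [-7, -7]
swap       [-7, -7]
iadd       [-14]
bipush -6  [-14, -6]
imul       [84]
ineg       [-84]
ineg       [84]
pop        []
bipush 9   [9]
bipush -6  [9, -6]
isub       [15]
bipush -3  [15, -3]
pop        [15]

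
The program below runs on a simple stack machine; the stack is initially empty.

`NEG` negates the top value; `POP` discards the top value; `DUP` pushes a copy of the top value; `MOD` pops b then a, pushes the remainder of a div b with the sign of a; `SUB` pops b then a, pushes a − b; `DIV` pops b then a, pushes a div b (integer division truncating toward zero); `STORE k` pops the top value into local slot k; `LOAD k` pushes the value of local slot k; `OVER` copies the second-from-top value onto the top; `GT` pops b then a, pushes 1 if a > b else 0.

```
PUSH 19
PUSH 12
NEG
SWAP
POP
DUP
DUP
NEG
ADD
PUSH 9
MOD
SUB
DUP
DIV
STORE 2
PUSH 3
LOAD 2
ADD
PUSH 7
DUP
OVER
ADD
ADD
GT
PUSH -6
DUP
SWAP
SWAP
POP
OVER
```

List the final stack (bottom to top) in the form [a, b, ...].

PUSH 19 : 19
PUSH 12 : 19 12
NEG     : 19 -12
SWAP    : -12 19
POP     : -12
DUP     : -12 -12
DUP     : -12 -12 -12
NEG     : -12 -12 12
ADD     : -12 0
PUSH 9  : -12 0 9
MOD     : -12 0
SUB     : -12
DUP     : -12 -12
DIV     : 1
STORE 2 : (empty)
PUSH 3  : 3
LOAD 2  : 3 1
ADD     : 4
PUSH 7  : 4 7
DUP     : 4 7 7
OVER    : 4 7 7 7
ADD     : 4 7 14
ADD     : 4 21
GT      : 0
PUSH -6 : 0 -6
DUP     : 0 -6 -6
SWAP    : 0 -6 -6
SWAP    : 0 -6 -6
POP     : 0 -6
OVER    : 0 -6 0

[0, -6, 0]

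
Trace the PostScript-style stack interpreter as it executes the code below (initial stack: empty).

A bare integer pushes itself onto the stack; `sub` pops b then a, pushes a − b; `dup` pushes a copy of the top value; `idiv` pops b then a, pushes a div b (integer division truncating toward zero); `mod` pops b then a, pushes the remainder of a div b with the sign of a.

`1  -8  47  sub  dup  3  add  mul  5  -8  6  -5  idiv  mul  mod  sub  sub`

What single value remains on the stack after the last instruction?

-2854

1    : [1]
-8   : [1, -8]
47   : [1, -8, 47]
sub  : [1, -55]
dup  : [1, -55, -55]
3    : [1, -55, -55, 3]
add  : [1, -55, -52]
mul  : [1, 2860]
5    : [1, 2860, 5]
-8   : [1, 2860, 5, -8]
6    : [1, 2860, 5, -8, 6]
-5   : [1, 2860, 5, -8, 6, -5]
idiv : [1, 2860, 5, -8, -1]
mul  : [1, 2860, 5, 8]
mod  : [1, 2860, 5]
sub  : [1, 2855]
sub  : [-2854]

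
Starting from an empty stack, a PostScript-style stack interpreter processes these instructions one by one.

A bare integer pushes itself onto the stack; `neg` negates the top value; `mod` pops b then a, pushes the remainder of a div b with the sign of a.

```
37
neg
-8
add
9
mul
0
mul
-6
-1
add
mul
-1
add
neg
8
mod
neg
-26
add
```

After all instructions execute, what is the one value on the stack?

-27

37  -> [37]
neg -> [-37]
-8  -> [-37, -8]
add -> [-45]
9   -> [-45, 9]
mul -> [-405]
0   -> [-405, 0]
mul -> [0]
-6  -> [0, -6]
-1  -> [0, -6, -1]
add -> [0, -7]
mul -> [0]
-1  -> [0, -1]
add -> [-1]
neg -> [1]
8   -> [1, 8]
mod -> [1]
neg -> [-1]
-26 -> [-1, -26]
add -> [-27]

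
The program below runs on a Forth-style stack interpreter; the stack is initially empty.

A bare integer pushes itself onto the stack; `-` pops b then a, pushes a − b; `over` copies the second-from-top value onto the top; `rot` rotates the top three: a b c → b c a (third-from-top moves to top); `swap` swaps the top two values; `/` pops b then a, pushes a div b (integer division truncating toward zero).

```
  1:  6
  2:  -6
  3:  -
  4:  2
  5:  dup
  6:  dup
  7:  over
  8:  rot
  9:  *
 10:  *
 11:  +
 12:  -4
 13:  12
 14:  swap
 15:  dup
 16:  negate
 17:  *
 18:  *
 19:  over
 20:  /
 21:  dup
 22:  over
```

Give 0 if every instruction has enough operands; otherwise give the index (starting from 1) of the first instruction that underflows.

0

6      → [6]
-6     → [6, -6]
-      → [12]
2      → [12, 2]
dup    → [12, 2, 2]
dup    → [12, 2, 2, 2]
over   → [12, 2, 2, 2, 2]
rot    → [12, 2, 2, 2, 2]
*      → [12, 2, 2, 4]
*      → [12, 2, 8]
+      → [12, 10]
-4     → [12, 10, -4]
12     → [12, 10, -4, 12]
swap   → [12, 10, 12, -4]
dup    → [12, 10, 12, -4, -4]
negate → [12, 10, 12, -4, 4]
*      → [12, 10, 12, -16]
*      → [12, 10, -192]
over   → [12, 10, -192, 10]
/      → [12, 10, -19]
dup    → [12, 10, -19, -19]
over   → [12, 10, -19, -19, -19]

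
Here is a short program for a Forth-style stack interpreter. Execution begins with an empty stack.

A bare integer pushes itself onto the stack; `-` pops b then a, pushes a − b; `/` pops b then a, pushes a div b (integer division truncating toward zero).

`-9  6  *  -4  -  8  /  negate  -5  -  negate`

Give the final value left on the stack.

-11

-9     → -9
6      → -9 6
*      → -54
-4     → -54 -4
-      → -50
8      → -50 8
/      → -6
negate → 6
-5     → 6 -5
-      → 11
negate → -11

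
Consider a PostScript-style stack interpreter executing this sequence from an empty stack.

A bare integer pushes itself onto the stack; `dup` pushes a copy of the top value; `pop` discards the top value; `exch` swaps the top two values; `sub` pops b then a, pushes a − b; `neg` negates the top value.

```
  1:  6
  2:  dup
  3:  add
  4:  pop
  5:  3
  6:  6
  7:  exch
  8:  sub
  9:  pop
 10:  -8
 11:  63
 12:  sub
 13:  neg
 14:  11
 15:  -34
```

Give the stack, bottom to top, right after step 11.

[-8, 63]

6     6
dup   6 6
add   12
pop   (empty)
3     3
6     3 6
exch  6 3
sub   3
pop   (empty)
-8    -8
63    -8 63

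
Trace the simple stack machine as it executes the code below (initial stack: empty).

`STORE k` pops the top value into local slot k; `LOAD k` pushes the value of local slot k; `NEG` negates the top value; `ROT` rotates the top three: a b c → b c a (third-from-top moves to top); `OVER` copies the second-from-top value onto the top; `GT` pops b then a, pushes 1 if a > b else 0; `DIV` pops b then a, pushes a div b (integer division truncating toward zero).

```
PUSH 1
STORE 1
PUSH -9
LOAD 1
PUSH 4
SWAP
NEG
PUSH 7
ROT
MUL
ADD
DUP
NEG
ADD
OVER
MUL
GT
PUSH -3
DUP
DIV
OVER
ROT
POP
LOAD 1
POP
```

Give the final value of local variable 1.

1

PUSH 1   [1]
STORE 1  []
PUSH -9  [-9]
LOAD 1   [-9, 1]
PUSH 4   [-9, 1, 4]
SWAP     [-9, 4, 1]
NEG      [-9, 4, -1]
PUSH 7   [-9, 4, -1, 7]
ROT      [-9, -1, 7, 4]
MUL      [-9, -1, 28]
ADD      [-9, 27]
DUP      [-9, 27, 27]
NEG      [-9, 27, -27]
ADD      [-9, 0]
OVER     [-9, 0, -9]
MUL      [-9, 0]
GT       [0]
PUSH -3  [0, -3]
DUP      [0, -3, -3]
DIV      [0, 1]
OVER     [0, 1, 0]
ROT      [1, 0, 0]
POP      [1, 0]
LOAD 1   [1, 0, 1]
POP      [1, 0]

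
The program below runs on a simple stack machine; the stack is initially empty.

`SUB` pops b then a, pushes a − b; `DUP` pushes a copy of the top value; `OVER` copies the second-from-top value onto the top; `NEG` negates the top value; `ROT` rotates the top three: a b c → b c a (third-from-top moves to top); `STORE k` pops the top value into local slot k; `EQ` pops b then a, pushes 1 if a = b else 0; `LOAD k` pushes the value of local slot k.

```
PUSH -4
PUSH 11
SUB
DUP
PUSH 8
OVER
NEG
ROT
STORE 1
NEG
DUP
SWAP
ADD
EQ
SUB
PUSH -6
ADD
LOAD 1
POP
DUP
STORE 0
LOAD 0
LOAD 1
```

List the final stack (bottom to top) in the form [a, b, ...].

[-21, -21, -15]

PUSH -4 -> [-4]
PUSH 11 -> [-4, 11]
SUB     -> [-15]
DUP     -> [-15, -15]
PUSH 8  -> [-15, -15, 8]
OVER    -> [-15, -15, 8, -15]
NEG     -> [-15, -15, 8, 15]
ROT     -> [-15, 8, 15, -15]
STORE 1 -> [-15, 8, 15]
NEG     -> [-15, 8, -15]
DUP     -> [-15, 8, -15, -15]
SWAP    -> [-15, 8, -15, -15]
ADD     -> [-15, 8, -30]
EQ      -> [-15, 0]
SUB     -> [-15]
PUSH -6 -> [-15, -6]
ADD     -> [-21]
LOAD 1  -> [-21, -15]
POP     -> [-21]
DUP     -> [-21, -21]
STORE 0 -> [-21]
LOAD 0  -> [-21, -21]
LOAD 1  -> [-21, -21, -15]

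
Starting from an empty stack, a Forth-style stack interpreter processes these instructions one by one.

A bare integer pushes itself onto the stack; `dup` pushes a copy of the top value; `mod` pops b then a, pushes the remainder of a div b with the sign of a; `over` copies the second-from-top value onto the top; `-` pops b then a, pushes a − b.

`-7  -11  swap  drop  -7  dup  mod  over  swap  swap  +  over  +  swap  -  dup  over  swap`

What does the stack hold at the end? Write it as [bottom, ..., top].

[-11, -11, -11]

-7   : [-7]
-11  : [-7, -11]
swap : [-11, -7]
drop : [-11]
-7   : [-11, -7]
dup  : [-11, -7, -7]
mod  : [-11, 0]
over : [-11, 0, -11]
swap : [-11, -11, 0]
swap : [-11, 0, -11]
+    : [-11, -11]
over : [-11, -11, -11]
+    : [-11, -22]
swap : [-22, -11]
-    : [-11]
dup  : [-11, -11]
over : [-11, -11, -11]
swap : [-11, -11, -11]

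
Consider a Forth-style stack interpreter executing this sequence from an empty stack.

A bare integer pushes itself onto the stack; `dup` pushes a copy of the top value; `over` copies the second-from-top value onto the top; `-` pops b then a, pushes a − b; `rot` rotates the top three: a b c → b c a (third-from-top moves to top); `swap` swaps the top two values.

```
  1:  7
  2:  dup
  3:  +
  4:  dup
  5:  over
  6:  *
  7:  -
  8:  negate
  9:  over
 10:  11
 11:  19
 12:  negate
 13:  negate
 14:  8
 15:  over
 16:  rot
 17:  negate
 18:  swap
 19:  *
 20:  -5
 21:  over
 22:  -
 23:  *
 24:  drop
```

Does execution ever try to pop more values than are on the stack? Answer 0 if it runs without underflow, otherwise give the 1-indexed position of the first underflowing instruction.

9

7      -> [7]
dup    -> [7, 7]
+      -> [14]
dup    -> [14, 14]
over   -> [14, 14, 14]
*      -> [14, 196]
-      -> [-182]
negate -> [182]
over  — needs 2 operands, stack has 1 → underflow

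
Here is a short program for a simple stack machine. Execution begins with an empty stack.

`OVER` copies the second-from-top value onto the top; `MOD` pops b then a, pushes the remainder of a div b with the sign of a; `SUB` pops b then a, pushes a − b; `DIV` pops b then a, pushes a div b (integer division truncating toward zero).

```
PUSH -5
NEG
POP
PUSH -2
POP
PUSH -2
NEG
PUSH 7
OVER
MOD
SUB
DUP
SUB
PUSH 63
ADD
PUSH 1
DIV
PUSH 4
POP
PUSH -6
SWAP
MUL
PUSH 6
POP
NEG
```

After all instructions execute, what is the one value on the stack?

PUSH -5  -5
NEG      5
POP      (empty)
PUSH -2  -2
POP      (empty)
PUSH -2  -2
NEG      2
PUSH 7   2 7
OVER     2 7 2
MOD      2 1
SUB      1
DUP      1 1
SUB      0
PUSH 63  0 63
ADD      63
PUSH 1   63 1
DIV      63
PUSH 4   63 4
POP      63
PUSH -6  63 -6
SWAP     -6 63
MUL      -378
PUSH 6   -378 6
POP      -378
NEG      378

378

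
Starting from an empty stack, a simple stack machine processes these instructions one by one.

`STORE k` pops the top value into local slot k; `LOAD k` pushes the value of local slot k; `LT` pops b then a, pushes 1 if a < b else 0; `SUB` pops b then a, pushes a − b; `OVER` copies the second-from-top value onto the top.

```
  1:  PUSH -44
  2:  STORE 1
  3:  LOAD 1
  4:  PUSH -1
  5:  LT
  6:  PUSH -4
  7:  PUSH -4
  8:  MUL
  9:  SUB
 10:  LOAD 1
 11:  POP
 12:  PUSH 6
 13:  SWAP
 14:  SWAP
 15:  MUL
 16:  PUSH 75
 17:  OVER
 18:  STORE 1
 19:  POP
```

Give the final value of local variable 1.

-90

PUSH -44 -> -44
STORE 1  -> (empty)
LOAD 1   -> -44
PUSH -1  -> -44 -1
LT       -> 1
PUSH -4  -> 1 -4
PUSH -4  -> 1 -4 -4
MUL      -> 1 16
SUB      -> -15
LOAD 1   -> -15 -44
POP      -> -15
PUSH 6   -> -15 6
SWAP     -> 6 -15
SWAP     -> -15 6
MUL      -> -90
PUSH 75  -> -90 75
OVER     -> -90 75 -90
STORE 1  -> -90 75
POP      -> -90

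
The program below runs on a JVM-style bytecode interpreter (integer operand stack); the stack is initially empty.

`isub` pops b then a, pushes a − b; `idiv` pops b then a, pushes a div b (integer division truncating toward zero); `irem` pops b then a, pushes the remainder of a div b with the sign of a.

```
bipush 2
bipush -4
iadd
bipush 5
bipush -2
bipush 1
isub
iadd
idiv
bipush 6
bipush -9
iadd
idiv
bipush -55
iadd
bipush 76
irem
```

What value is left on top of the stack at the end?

-55

bipush 2   -> [2]
bipush -4  -> [2, -4]
iadd       -> [-2]
bipush 5   -> [-2, 5]
bipush -2  -> [-2, 5, -2]
bipush 1   -> [-2, 5, -2, 1]
isub       -> [-2, 5, -3]
iadd       -> [-2, 2]
idiv       -> [-1]
bipush 6   -> [-1, 6]
bipush -9  -> [-1, 6, -9]
iadd       -> [-1, -3]
idiv       -> [0]
bipush -55 -> [0, -55]
iadd       -> [-55]
bipush 76  -> [-55, 76]
irem       -> [-55]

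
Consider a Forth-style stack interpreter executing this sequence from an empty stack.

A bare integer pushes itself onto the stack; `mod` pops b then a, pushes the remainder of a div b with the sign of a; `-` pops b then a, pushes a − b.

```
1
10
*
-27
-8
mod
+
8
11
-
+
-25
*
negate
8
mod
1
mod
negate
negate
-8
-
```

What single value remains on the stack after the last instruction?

1      → 1
10     → 1 10
*      → 10
-27    → 10 -27
-8     → 10 -27 -8
mod    → 10 -3
+      → 7
8      → 7 8
11     → 7 8 11
-      → 7 -3
+      → 4
-25    → 4 -25
*      → -100
negate → 100
8      → 100 8
mod    → 4
1      → 4 1
mod    → 0
negate → 0
negate → 0
-8     → 0 -8
-      → 8

8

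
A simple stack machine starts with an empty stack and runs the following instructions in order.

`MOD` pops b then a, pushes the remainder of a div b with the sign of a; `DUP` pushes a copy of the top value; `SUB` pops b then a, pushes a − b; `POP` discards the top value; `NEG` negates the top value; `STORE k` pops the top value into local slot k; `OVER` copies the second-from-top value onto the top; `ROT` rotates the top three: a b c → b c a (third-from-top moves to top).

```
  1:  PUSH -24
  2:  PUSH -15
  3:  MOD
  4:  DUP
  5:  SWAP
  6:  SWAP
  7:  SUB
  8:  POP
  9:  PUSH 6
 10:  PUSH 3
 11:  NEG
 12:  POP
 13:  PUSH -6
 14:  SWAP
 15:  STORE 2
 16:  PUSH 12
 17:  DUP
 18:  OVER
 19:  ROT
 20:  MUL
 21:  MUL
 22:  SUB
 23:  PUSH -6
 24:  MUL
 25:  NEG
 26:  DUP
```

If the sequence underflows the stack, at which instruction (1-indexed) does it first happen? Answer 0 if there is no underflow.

0

PUSH -24 → [-24]
PUSH -15 → [-24, -15]
MOD      → [-9]
DUP      → [-9, -9]
SWAP     → [-9, -9]
SWAP     → [-9, -9]
SUB      → [0]
POP      → []
PUSH 6   → [6]
PUSH 3   → [6, 3]
NEG      → [6, -3]
POP      → [6]
PUSH -6  → [6, -6]
SWAP     → [-6, 6]
STORE 2  → [-6]
PUSH 12  → [-6, 12]
DUP      → [-6, 12, 12]
OVER     → [-6, 12, 12, 12]
ROT      → [-6, 12, 12, 12]
MUL      → [-6, 12, 144]
MUL      → [-6, 1728]
SUB      → [-1734]
PUSH -6  → [-1734, -6]
MUL      → [10404]
NEG      → [-10404]
DUP      → [-10404, -10404]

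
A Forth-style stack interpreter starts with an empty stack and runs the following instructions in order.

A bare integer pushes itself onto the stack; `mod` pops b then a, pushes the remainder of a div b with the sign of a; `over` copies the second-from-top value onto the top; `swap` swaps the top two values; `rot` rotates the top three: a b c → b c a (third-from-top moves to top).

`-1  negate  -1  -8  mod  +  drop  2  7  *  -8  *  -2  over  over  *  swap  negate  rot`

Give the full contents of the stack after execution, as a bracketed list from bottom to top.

-1      -1
negate  1
-1      1 -1
-8      1 -1 -8
mod     1 -1
+       0
drop    (empty)
2       2
7       2 7
*       14
-8      14 -8
*       -112
-2      -112 -2
over    -112 -2 -112
over    -112 -2 -112 -2
*       -112 -2 224
swap    -112 224 -2
negate  -112 224 2
rot     224 2 -112

[224, 2, -112]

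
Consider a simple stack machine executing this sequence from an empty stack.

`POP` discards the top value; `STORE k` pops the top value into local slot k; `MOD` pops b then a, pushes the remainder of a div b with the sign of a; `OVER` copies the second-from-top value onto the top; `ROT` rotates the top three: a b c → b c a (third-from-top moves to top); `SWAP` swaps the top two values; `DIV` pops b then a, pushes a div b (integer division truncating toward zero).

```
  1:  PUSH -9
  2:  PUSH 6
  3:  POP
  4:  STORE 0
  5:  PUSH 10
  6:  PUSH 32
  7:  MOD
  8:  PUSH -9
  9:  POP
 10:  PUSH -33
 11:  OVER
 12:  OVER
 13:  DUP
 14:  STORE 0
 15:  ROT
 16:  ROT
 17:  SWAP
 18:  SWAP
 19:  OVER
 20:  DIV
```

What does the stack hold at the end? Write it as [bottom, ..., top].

[10, -33, -33, 0]

PUSH -9  -> [-9]
PUSH 6   -> [-9, 6]
POP      -> [-9]
STORE 0  -> []
PUSH 10  -> [10]
PUSH 32  -> [10, 32]
MOD      -> [10]
PUSH -9  -> [10, -9]
POP      -> [10]
PUSH -33 -> [10, -33]
OVER     -> [10, -33, 10]
OVER     -> [10, -33, 10, -33]
DUP      -> [10, -33, 10, -33, -33]
STORE 0  -> [10, -33, 10, -33]
ROT      -> [10, 10, -33, -33]
ROT      -> [10, -33, -33, 10]
SWAP     -> [10, -33, 10, -33]
SWAP     -> [10, -33, -33, 10]
OVER     -> [10, -33, -33, 10, -33]
DIV      -> [10, -33, -33, 0]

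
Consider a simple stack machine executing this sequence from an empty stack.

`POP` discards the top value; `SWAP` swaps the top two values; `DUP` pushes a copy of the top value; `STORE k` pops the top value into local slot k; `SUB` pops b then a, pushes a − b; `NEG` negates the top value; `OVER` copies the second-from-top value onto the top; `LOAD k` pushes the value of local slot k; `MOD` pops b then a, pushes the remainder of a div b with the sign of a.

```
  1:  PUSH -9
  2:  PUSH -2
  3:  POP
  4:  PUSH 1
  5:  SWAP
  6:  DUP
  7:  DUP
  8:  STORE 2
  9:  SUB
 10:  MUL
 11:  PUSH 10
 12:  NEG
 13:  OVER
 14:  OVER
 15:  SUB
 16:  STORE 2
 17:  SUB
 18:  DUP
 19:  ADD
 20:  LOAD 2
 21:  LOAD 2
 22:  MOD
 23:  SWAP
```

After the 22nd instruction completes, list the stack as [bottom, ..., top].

PUSH -9 : -9
PUSH -2 : -9 -2
POP     : -9
PUSH 1  : -9 1
SWAP    : 1 -9
DUP     : 1 -9 -9
DUP     : 1 -9 -9 -9
STORE 2 : 1 -9 -9
SUB     : 1 0
MUL     : 0
PUSH 10 : 0 10
NEG     : 0 -10
OVER    : 0 -10 0
OVER    : 0 -10 0 -10
SUB     : 0 -10 10
STORE 2 : 0 -10
SUB     : 10
DUP     : 10 10
ADD     : 20
LOAD 2  : 20 10
LOAD 2  : 20 10 10
MOD     : 20 0

[20, 0]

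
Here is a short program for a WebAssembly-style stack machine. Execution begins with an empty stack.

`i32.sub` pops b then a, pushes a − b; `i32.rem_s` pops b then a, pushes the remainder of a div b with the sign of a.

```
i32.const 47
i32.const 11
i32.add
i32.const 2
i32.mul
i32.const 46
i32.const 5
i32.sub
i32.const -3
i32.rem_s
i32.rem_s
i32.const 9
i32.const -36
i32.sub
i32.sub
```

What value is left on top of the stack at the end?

-45

i32.const 47  : 47
i32.const 11  : 47 11
i32.add       : 58
i32.const 2   : 58 2
i32.mul       : 116
i32.const 46  : 116 46
i32.const 5   : 116 46 5
i32.sub       : 116 41
i32.const -3  : 116 41 -3
i32.rem_s     : 116 2
i32.rem_s     : 0
i32.const 9   : 0 9
i32.const -36 : 0 9 -36
i32.sub       : 0 45
i32.sub       : -45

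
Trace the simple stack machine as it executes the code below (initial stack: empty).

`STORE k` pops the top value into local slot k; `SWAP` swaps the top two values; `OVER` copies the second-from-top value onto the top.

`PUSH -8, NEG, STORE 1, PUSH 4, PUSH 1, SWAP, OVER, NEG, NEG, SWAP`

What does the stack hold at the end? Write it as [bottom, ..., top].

[1, 1, 4]

PUSH -8 → -8
NEG     → 8
STORE 1 → (empty)
PUSH 4  → 4
PUSH 1  → 4 1
SWAP    → 1 4
OVER    → 1 4 1
NEG     → 1 4 -1
NEG     → 1 4 1
SWAP    → 1 1 4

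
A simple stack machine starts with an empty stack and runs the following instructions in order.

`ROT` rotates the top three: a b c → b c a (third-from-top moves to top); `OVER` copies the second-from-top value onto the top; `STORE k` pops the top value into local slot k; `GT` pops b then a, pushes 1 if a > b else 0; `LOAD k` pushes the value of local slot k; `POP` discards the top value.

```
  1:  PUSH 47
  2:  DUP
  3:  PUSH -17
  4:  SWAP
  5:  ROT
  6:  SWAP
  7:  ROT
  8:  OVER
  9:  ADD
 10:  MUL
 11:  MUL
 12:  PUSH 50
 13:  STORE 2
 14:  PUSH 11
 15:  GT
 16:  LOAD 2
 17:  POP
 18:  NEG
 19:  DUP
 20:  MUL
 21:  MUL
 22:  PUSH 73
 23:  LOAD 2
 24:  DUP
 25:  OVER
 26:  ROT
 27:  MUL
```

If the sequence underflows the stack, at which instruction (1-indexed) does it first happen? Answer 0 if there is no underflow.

21

PUSH 47  -> [47]
DUP      -> [47, 47]
PUSH -17 -> [47, 47, -17]
SWAP     -> [47, -17, 47]
ROT      -> [-17, 47, 47]
SWAP     -> [-17, 47, 47]
ROT      -> [47, 47, -17]
OVER     -> [47, 47, -17, 47]
ADD      -> [47, 47, 30]
MUL      -> [47, 1410]
MUL      -> [66270]
PUSH 50  -> [66270, 50]
STORE 2  -> [66270]
PUSH 11  -> [66270, 11]
GT       -> [1]
LOAD 2   -> [1, 50]
POP      -> [1]
NEG      -> [-1]
DUP      -> [-1, -1]
MUL      -> [1]
MUL  — needs 2 operands, stack has 1 → underflow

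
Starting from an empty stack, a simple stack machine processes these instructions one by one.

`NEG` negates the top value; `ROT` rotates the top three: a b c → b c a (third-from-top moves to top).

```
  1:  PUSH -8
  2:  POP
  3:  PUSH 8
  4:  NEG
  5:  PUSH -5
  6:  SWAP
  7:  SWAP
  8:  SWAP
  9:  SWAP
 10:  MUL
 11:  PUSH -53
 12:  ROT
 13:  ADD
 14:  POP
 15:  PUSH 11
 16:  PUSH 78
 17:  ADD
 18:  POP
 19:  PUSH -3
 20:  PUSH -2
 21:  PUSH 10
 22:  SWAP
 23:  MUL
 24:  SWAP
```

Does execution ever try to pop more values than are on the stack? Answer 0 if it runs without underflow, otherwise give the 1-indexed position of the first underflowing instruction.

PUSH -8  → -8
POP      → (empty)
PUSH 8   → 8
NEG      → -8
PUSH -5  → -8 -5
SWAP     → -5 -8
SWAP     → -8 -5
SWAP     → -5 -8
SWAP     → -8 -5
MUL      → 40
PUSH -53 → 40 -53
ROT  — needs 3 operands, stack has 2 → underflow

12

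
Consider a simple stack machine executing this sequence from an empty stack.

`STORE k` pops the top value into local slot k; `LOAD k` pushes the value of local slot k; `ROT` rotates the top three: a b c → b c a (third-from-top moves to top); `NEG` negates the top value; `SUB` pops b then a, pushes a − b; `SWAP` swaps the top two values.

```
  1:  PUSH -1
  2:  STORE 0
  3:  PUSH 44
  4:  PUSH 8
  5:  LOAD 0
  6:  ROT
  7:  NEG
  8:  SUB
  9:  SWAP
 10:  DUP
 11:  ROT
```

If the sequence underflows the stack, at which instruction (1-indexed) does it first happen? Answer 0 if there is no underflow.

PUSH -1 → [-1]
STORE 0 → []
PUSH 44 → [44]
PUSH 8  → [44, 8]
LOAD 0  → [44, 8, -1]
ROT     → [8, -1, 44]
NEG     → [8, -1, -44]
SUB     → [8, 43]
SWAP    → [43, 8]
DUP     → [43, 8, 8]
ROT     → [8, 8, 43]

0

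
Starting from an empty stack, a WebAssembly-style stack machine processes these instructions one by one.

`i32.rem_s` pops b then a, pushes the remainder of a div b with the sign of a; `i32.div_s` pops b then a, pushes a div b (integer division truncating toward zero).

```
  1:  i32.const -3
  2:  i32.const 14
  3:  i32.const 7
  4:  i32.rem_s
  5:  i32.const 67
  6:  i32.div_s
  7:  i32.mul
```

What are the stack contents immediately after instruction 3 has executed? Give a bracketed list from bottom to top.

i32.const -3  -3
i32.const 14  -3 14
i32.const 7   -3 14 7

[-3, 14, 7]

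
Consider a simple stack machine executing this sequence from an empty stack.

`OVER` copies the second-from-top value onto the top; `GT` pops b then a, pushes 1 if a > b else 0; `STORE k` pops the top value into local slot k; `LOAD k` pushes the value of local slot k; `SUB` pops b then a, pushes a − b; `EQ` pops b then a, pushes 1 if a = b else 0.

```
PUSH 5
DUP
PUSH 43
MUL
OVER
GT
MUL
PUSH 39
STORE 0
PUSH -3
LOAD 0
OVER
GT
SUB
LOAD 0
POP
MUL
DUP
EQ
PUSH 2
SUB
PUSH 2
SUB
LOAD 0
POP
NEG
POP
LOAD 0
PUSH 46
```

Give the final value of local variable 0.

39

PUSH 5   [5]
DUP      [5, 5]
PUSH 43  [5, 5, 43]
MUL      [5, 215]
OVER     [5, 215, 5]
GT       [5, 1]
MUL      [5]
PUSH 39  [5, 39]
STORE 0  [5]
PUSH -3  [5, -3]
LOAD 0   [5, -3, 39]
OVER     [5, -3, 39, -3]
GT       [5, -3, 1]
SUB      [5, -4]
LOAD 0   [5, -4, 39]
POP      [5, -4]
MUL      [-20]
DUP      [-20, -20]
EQ       [1]
PUSH 2   [1, 2]
SUB      [-1]
PUSH 2   [-1, 2]
SUB      [-3]
LOAD 0   [-3, 39]
POP      [-3]
NEG      [3]
POP      []
LOAD 0   [39]
PUSH 46  [39, 46]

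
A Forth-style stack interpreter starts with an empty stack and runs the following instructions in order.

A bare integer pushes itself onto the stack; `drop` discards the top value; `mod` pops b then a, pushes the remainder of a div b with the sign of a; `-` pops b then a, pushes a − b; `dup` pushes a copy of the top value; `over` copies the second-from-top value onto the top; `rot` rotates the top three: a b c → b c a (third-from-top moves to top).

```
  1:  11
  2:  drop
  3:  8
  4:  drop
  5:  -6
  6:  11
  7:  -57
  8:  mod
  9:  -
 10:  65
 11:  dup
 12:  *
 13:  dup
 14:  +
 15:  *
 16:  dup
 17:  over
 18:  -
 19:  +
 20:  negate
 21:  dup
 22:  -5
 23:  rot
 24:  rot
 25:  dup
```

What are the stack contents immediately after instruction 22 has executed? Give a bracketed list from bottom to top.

[143650, 143650, -5]

11     -> 11
drop   -> (empty)
8      -> 8
drop   -> (empty)
-6     -> -6
11     -> -6 11
-57    -> -6 11 -57
mod    -> -6 11
-      -> -17
65     -> -17 65
dup    -> -17 65 65
*      -> -17 4225
dup    -> -17 4225 4225
+      -> -17 8450
*      -> -143650
dup    -> -143650 -143650
over   -> -143650 -143650 -143650
-      -> -143650 0
+      -> -143650
negate -> 143650
dup    -> 143650 143650
-5     -> 143650 143650 -5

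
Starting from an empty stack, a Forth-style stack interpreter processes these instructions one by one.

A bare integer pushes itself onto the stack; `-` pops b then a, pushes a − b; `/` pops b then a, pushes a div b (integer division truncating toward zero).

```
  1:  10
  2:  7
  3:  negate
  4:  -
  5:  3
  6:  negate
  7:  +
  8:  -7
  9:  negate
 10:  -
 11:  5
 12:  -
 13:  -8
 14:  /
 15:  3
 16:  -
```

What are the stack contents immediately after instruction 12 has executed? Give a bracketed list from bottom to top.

[2]

10     → [10]
7      → [10, 7]
negate → [10, -7]
-      → [17]
3      → [17, 3]
negate → [17, -3]
+      → [14]
-7     → [14, -7]
negate → [14, 7]
-      → [7]
5      → [7, 5]
-      → [2]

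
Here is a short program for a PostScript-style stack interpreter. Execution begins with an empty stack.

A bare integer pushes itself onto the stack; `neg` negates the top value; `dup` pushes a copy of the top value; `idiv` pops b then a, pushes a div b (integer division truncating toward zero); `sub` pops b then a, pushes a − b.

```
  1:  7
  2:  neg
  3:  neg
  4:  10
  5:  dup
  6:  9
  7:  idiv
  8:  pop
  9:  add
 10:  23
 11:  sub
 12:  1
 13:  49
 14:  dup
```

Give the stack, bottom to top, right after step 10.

[17, 23]

7    -> [7]
neg  -> [-7]
neg  -> [7]
10   -> [7, 10]
dup  -> [7, 10, 10]
9    -> [7, 10, 10, 9]
idiv -> [7, 10, 1]
pop  -> [7, 10]
add  -> [17]
23   -> [17, 23]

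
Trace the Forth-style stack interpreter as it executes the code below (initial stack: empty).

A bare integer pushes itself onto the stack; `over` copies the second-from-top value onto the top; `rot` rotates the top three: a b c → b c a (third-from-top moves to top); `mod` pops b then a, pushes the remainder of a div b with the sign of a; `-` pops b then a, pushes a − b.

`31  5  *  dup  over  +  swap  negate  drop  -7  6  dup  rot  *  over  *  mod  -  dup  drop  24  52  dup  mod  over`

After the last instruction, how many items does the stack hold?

31      [31]
5       [31, 5]
*       [155]
dup     [155, 155]
over    [155, 155, 155]
+       [155, 310]
swap    [310, 155]
negate  [310, -155]
drop    [310]
-7      [310, -7]
6       [310, -7, 6]
dup     [310, -7, 6, 6]
rot     [310, 6, 6, -7]
*       [310, 6, -42]
over    [310, 6, -42, 6]
*       [310, 6, -252]
mod     [310, 6]
-       [304]
dup     [304, 304]
drop    [304]
24      [304, 24]
52      [304, 24, 52]
dup     [304, 24, 52, 52]
mod     [304, 24, 0]
over    [304, 24, 0, 24]

4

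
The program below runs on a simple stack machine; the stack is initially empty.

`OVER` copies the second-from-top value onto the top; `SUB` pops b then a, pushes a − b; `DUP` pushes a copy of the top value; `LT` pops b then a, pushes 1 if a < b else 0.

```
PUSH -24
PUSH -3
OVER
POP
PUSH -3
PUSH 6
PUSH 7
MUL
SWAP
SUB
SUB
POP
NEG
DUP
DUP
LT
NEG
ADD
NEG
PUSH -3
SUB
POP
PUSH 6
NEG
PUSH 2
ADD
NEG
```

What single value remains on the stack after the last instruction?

4

PUSH -24  [-24]
PUSH -3   [-24, -3]
OVER      [-24, -3, -24]
POP       [-24, -3]
PUSH -3   [-24, -3, -3]
PUSH 6    [-24, -3, -3, 6]
PUSH 7    [-24, -3, -3, 6, 7]
MUL       [-24, -3, -3, 42]
SWAP      [-24, -3, 42, -3]
SUB       [-24, -3, 45]
SUB       [-24, -48]
POP       [-24]
NEG       [24]
DUP       [24, 24]
DUP       [24, 24, 24]
LT        [24, 0]
NEG       [24, 0]
ADD       [24]
NEG       [-24]
PUSH -3   [-24, -3]
SUB       [-21]
POP       []
PUSH 6    [6]
NEG       [-6]
PUSH 2    [-6, 2]
ADD       [-4]
NEG       [4]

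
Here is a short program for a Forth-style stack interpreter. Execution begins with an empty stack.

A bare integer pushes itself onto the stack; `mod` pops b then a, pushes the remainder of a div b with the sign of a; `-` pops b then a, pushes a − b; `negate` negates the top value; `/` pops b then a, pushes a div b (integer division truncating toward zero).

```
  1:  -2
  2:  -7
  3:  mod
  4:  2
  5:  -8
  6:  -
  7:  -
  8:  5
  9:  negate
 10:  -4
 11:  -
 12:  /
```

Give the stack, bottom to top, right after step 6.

[-2, 10]

-2  : -2
-7  : -2 -7
mod : -2
2   : -2 2
-8  : -2 2 -8
-   : -2 10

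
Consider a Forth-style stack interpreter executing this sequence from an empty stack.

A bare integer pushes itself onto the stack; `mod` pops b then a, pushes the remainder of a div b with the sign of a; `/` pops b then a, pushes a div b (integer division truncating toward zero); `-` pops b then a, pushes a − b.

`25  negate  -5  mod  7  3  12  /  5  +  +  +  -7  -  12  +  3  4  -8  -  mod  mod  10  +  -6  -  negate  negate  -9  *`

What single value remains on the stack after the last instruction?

-153

25      25
negate  -25
-5      -25 -5
mod     0
7       0 7
3       0 7 3
12      0 7 3 12
/       0 7 0
5       0 7 0 5
+       0 7 5
+       0 12
+       12
-7      12 -7
-       19
12      19 12
+       31
3       31 3
4       31 3 4
-8      31 3 4 -8
-       31 3 12
mod     31 3
mod     1
10      1 10
+       11
-6      11 -6
-       17
negate  -17
negate  17
-9      17 -9
*       -153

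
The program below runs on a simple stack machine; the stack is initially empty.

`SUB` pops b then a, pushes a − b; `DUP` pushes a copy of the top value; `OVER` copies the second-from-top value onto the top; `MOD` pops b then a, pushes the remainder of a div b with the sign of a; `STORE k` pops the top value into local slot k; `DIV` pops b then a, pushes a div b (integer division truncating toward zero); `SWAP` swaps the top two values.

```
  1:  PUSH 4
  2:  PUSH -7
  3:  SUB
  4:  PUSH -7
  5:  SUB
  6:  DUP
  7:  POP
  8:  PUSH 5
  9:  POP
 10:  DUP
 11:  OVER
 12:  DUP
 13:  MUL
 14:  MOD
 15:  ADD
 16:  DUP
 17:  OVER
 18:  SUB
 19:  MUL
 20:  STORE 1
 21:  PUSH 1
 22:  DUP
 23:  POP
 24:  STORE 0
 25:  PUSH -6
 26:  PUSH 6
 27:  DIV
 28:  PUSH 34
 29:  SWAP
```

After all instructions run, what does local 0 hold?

1

PUSH 4  : [4]
PUSH -7 : [4, -7]
SUB     : [11]
PUSH -7 : [11, -7]
SUB     : [18]
DUP     : [18, 18]
POP     : [18]
PUSH 5  : [18, 5]
POP     : [18]
DUP     : [18, 18]
OVER    : [18, 18, 18]
DUP     : [18, 18, 18, 18]
MUL     : [18, 18, 324]
MOD     : [18, 18]
ADD     : [36]
DUP     : [36, 36]
OVER    : [36, 36, 36]
SUB     : [36, 0]
MUL     : [0]
STORE 1 : []
PUSH 1  : [1]
DUP     : [1, 1]
POP     : [1]
STORE 0 : []
PUSH -6 : [-6]
PUSH 6  : [-6, 6]
DIV     : [-1]
PUSH 34 : [-1, 34]
SWAP    : [34, -1]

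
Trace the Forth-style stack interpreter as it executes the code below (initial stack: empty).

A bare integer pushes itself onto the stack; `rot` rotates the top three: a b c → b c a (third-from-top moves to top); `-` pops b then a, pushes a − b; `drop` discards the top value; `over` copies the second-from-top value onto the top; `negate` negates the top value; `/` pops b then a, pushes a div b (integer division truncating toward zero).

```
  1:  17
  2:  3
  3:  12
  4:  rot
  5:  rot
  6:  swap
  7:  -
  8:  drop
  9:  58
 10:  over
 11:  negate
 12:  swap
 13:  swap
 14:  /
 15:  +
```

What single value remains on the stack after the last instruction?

8

17      [17]
3       [17, 3]
12      [17, 3, 12]
rot     [3, 12, 17]
rot     [12, 17, 3]
swap    [12, 3, 17]
-       [12, -14]
drop    [12]
58      [12, 58]
over    [12, 58, 12]
negate  [12, 58, -12]
swap    [12, -12, 58]
swap    [12, 58, -12]
/       [12, -4]
+       [8]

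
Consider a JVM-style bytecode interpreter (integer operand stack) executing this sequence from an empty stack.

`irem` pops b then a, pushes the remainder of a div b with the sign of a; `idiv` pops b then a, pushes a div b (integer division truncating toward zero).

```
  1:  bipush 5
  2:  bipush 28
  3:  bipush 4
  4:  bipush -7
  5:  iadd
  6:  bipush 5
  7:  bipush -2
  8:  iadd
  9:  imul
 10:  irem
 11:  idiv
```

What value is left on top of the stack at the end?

bipush 5  → 5
bipush 28 → 5 28
bipush 4  → 5 28 4
bipush -7 → 5 28 4 -7
iadd      → 5 28 -3
bipush 5  → 5 28 -3 5
bipush -2 → 5 28 -3 5 -2
iadd      → 5 28 -3 3
imul      → 5 28 -9
irem      → 5 1
idiv      → 5

5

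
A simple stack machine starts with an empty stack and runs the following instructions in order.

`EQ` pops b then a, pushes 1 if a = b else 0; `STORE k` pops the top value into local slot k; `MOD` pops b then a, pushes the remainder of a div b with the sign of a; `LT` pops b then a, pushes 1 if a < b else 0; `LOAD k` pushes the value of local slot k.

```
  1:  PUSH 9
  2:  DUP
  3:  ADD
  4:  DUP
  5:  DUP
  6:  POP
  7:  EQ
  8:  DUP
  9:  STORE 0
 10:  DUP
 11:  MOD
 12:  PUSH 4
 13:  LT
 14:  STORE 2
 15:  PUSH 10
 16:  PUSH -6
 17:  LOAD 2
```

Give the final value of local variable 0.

1

PUSH 9  → [9]
DUP     → [9, 9]
ADD     → [18]
DUP     → [18, 18]
DUP     → [18, 18, 18]
POP     → [18, 18]
EQ      → [1]
DUP     → [1, 1]
STORE 0 → [1]
DUP     → [1, 1]
MOD     → [0]
PUSH 4  → [0, 4]
LT      → [1]
STORE 2 → []
PUSH 10 → [10]
PUSH -6 → [10, -6]
LOAD 2  → [10, -6, 1]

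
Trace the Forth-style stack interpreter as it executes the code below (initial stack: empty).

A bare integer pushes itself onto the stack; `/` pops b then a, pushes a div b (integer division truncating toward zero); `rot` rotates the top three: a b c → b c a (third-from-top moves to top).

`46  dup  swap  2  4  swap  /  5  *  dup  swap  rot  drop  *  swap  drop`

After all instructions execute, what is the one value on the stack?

46    [46]
dup   [46, 46]
swap  [46, 46]
2     [46, 46, 2]
4     [46, 46, 2, 4]
swap  [46, 46, 4, 2]
/     [46, 46, 2]
5     [46, 46, 2, 5]
*     [46, 46, 10]
dup   [46, 46, 10, 10]
swap  [46, 46, 10, 10]
rot   [46, 10, 10, 46]
drop  [46, 10, 10]
*     [46, 100]
swap  [100, 46]
drop  [100]

100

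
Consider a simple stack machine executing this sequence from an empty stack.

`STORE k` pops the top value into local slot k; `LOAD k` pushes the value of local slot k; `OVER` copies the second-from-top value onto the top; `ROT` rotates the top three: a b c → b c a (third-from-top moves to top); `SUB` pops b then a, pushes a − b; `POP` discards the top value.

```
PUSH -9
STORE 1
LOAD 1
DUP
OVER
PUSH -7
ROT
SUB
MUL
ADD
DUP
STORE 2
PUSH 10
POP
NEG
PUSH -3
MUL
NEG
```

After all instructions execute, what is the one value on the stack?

PUSH -9 → -9
STORE 1 → (empty)
LOAD 1  → -9
DUP     → -9 -9
OVER    → -9 -9 -9
PUSH -7 → -9 -9 -9 -7
ROT     → -9 -9 -7 -9
SUB     → -9 -9 2
MUL     → -9 -18
ADD     → -27
DUP     → -27 -27
STORE 2 → -27
PUSH 10 → -27 10
POP     → -27
NEG     → 27
PUSH -3 → 27 -3
MUL     → -81
NEG     → 81

81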